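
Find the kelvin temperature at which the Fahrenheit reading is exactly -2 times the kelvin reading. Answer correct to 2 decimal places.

120.97 K

Let K be the kelvin reading. The Fahrenheit reading is F = 1.8·K - 459.67.
Require F = -2·K: 1.8·K - 459.67 = -2·K.
(3.8)·K = 459.67  ⇒  K = 120.97.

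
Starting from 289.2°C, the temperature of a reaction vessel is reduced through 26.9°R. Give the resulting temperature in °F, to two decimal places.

525.66°F

The 26.9°R change is an interval, so only the factor 5/9 applies: -26.9 × 5/9 = -14.9444°C.
Final Celsius temperature: 289.2000 - 14.9444 = 274.2556°C.
In Fahrenheit: 274.2556 × 1.8 + 32 = 525.66°F.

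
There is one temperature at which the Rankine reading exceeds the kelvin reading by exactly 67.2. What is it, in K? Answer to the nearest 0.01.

84.00 K

Let K be the kelvin reading. The Rankine reading is R = 1.8·K.
Require R - K = 67.2: (0.8)·K = 67.2.
K = (67.2) / (0.8) = 84.00.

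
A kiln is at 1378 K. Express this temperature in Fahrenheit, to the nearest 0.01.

In Celsius: 1378 - 273.15 = 1104.8500°C.
In Fahrenheit: 1104.8500 × 1.8 + 32 = 2020.73°F.

2020.73°F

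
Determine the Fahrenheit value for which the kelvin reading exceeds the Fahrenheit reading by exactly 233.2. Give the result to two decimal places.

49.89°F

Let F be the Fahrenheit reading. The kelvin reading is K = 5/9·F + 255.372.
Require K - F = 233.2: (-4/9)·F + 255.372 = 233.2.
F = (233.2 - 255.372) / (-4/9) = 49.89.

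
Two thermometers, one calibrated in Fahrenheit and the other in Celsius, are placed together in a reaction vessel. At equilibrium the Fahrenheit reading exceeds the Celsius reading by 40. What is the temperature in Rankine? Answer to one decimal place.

Let x be the Fahrenheit reading; then the Celsius reading is 5/9·x - 17.7778.
(5/9·x - 17.7778) - x = -40  ⇒  (-4/9)·x = -22.2222  ⇒  x = 50.0000°F.
In Celsius: (50 - 32) × 5/9 = 10.0000°C.
In Rankine: 10.0000 × 1.8 + 491.67 = 509.7°R.

509.7°R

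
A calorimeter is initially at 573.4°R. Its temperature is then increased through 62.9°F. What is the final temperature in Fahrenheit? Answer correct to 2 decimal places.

Initial temperature in Celsius: (573.4 - 491.67) × 5/9 = 45.4056°C.
The 62.9°F change is an interval, so only the factor 5/9 applies: +62.9 × 5/9 = +34.9444°C.
Final Celsius temperature: 45.4056 + 34.9444 = 80.3500°C.
In Fahrenheit: 80.3500 × 1.8 + 32 = 176.63°F.

176.63°F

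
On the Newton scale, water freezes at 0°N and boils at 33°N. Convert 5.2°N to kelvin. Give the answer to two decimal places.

288.91 K

Linear interpolation between the fixed points: C = (5.2 - 0) × 100 / (33 - 0) = 15.7576°C.
Then 15.7576 + 273.15 = 288.91 K.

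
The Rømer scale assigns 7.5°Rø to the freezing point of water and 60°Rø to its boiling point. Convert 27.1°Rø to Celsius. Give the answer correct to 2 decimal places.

Linear interpolation between the fixed points: C = (27.1 - 7.5) × 100 / (60 - 7.5) = 37.3333°C.

37.33°C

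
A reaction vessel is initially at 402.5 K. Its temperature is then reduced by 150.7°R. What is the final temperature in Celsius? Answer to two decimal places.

45.63°C

Initial temperature in Celsius: 402.5 - 273.15 = 129.3500°C.
The 150.7°R change is an interval, so only the factor 5/9 applies: -150.7 × 5/9 = -83.7222°C.
Final Celsius temperature: 129.3500 - 83.7222 = 45.6278°C.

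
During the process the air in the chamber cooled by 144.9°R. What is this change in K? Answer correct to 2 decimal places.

80.50 K

For a temperature interval the offset drops out; only the factor 5/9 applies.
144.9 × 5/9 = 80.50.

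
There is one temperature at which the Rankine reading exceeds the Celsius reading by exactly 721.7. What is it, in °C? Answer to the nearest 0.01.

287.54°C

Let C be the Celsius reading. The Rankine reading is R = 1.8·C + 491.67.
Require R - C = 721.7: (0.8)·C + 491.67 = 721.7.
C = (721.7 - 491.67) / (0.8) = 287.54.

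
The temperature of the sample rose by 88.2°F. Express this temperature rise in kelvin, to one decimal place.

Only the scale ratio 5/9 matters for a change in temperature.
88.2 × 5/9 = 49.0.

49.0 K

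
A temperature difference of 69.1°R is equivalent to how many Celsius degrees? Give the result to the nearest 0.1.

For a temperature interval the offset drops out; only the factor 5/9 applies.
69.1 × 5/9 = 38.4.

38.4°C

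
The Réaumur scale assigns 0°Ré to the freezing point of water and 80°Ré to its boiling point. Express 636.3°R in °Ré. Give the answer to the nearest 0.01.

64.28°Ré

First in Celsius: (636.3 - 491.67) × 5/9 = 80.3500°C.
Linearly onto the Réaumur scale: 0 + (80.3500 / 100) × (80 - 0) = 64.28°Ré.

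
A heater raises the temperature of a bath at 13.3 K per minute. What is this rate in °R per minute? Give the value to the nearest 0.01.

23.94 °R/minute

The quantity depends on a temperature interval, so only the ratio of degree sizes applies; the offset between the scales is irrelevant.
A change of 1 K is a change of 1.8°R, so 13.3 × 1.8 = 23.94.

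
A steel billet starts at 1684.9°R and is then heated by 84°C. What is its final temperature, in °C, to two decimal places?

746.91°C

Initial temperature in Celsius: (1684.9 - 491.67) × 5/9 = 662.9056°C.
Final Celsius temperature: 662.9056 + 84.0000 = 746.9056°C.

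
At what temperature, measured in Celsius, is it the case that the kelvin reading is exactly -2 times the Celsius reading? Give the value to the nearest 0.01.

-91.05°C

Let C be the Celsius reading. The kelvin reading is K = 1·C + 273.15.
Require K = -2·C: 1·C + 273.15 = -2·C.
(3)·C = -273.15  ⇒  C = -91.05.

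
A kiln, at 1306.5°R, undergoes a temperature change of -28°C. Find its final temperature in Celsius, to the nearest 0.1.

424.7°C

Initial temperature in Celsius: (1306.5 - 491.67) × 5/9 = 452.6833°C.
Final Celsius temperature: 452.6833 - 28.0000 = 424.6833°C.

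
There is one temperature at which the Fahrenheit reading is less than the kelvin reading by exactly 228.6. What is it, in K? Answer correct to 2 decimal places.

288.84 K

Let K be the kelvin reading. The Fahrenheit reading is F = 1.8·K - 459.67.
Require F - K = -228.6: (0.8)·K - 459.67 = -228.6.
K = (-228.6 + 459.67) / (0.8) = 288.84.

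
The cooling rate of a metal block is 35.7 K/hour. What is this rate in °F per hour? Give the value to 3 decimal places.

The quantity depends on a temperature interval, so only the ratio of degree sizes applies; the offset between the scales is irrelevant.
A change of 1 K is a change of 1.8°F, so 35.7 × 1.8 = 64.260.

64.260 °F/hour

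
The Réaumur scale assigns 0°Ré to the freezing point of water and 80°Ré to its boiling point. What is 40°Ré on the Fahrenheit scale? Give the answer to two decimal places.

122.00°F

Linear interpolation between the fixed points: C = (40 - 0) × 100 / (80 - 0) = 50.0000°C.
Then 50.0000 × 1.8 + 32 = 122.00°F.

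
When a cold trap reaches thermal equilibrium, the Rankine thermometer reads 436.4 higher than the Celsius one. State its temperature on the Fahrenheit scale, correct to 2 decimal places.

-92.36°F

Let x be the Celsius reading; then the Rankine reading is 1.8·x + 491.67.
(1.8·x + 491.67) - x = 436.4  ⇒  (0.8)·x = -55.27  ⇒  x = -69.0875°C.
In Fahrenheit: -69.0875 × 1.8 + 32 = -92.36°F.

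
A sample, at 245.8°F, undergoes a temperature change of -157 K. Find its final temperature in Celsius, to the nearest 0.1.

-38.2°C

Initial temperature in Celsius: (245.8 - 32) × 5/9 = 118.7778°C.
The 157 K change is an interval; Kelvin and Celsius degrees are the same size, so ΔC = -157°C.
Final Celsius temperature: 118.7778 - 157.0000 = -38.2222°C.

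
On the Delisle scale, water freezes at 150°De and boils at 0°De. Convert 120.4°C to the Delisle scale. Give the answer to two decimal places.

Linearly onto the Delisle scale: 150 + (120.4000 / 100) × (0 - 150) = -30.60°De.

-30.60°De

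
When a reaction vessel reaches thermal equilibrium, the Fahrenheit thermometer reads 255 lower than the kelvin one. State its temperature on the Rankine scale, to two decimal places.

Let x be the kelvin reading; then the Fahrenheit reading is 1.8·x - 459.67.
(1.8·x - 459.67) - x = -255  ⇒  (0.8)·x = 204.67  ⇒  x = 255.8375 K.
In Celsius: 255.8375 - 273.15 = -17.3125°C.
In Rankine: -17.3125 × 1.8 + 491.67 = 460.51°R.

460.51°R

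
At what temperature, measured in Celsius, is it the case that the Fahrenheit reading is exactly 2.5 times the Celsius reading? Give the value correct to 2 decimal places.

Let C be the Celsius reading. The Fahrenheit reading is F = 1.8·C + 32.
Require F = 2.5·C: 1.8·C + 32 = 2.5·C.
(-0.7)·C = -32  ⇒  C = 45.71.

45.71°C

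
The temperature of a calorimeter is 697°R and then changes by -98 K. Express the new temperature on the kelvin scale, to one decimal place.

289.2 K

Initial temperature in Celsius: (697 - 491.67) × 5/9 = 114.0722°C.
The 98 K change is an interval; Kelvin and Celsius degrees are the same size, so ΔC = -98°C.
Final Celsius temperature: 114.0722 - 98.0000 = 16.0722°C.
In kelvin: 16.0722 + 273.15 = 289.2 K.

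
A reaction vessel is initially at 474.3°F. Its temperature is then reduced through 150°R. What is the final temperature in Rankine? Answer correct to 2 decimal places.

783.97°R

Initial temperature in Celsius: (474.3 - 32) × 5/9 = 245.7222°C.
The 150°R change is an interval, so only the factor 5/9 applies: -150 × 5/9 = -83.3333°C.
Final Celsius temperature: 245.7222 - 83.3333 = 162.3889°C.
In Rankine: 162.3889 × 1.8 + 491.67 = 783.97°R.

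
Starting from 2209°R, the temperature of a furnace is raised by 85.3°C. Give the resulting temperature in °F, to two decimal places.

Initial temperature in Celsius: (2209 - 491.67) × 5/9 = 954.0722°C.
Final Celsius temperature: 954.0722 + 85.3000 = 1039.3722°C.
In Fahrenheit: 1039.3722 × 1.8 + 32 = 1902.87°F.

1902.87°F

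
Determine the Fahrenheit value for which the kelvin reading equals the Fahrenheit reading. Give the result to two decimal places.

Let F be the Fahrenheit reading. The kelvin reading is K = 5/9·F + 255.372.
Set K = F: 5/9·F + 255.372 = F.
(-4/9)·F = -255.372  ⇒  F = 574.59.

574.59°F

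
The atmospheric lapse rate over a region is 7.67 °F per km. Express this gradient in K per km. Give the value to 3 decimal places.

4.261 K/km

The quantity depends on a temperature interval, so only the ratio of degree sizes applies; the offset between the scales is irrelevant.
A change of 1°F is a change of 5/9 K, so 7.67 × 5/9 = 4.261.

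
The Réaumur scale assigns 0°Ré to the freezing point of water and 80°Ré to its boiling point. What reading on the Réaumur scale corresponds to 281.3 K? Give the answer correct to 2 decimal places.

6.52°Ré

First in Celsius: 281.3 - 273.15 = 8.1500°C.
Linearly onto the Réaumur scale: 0 + (8.1500 / 100) × (80 - 0) = 6.52°Ré.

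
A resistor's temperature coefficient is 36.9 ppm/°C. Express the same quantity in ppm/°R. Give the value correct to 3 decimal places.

20.500 ppm/°R

Since only a temperature interval is involved, the additive offset between the scales drops out.
A change of 1°R is a change of 5/9°C, so per °R the value is 36.9 × 5/9 = 20.500.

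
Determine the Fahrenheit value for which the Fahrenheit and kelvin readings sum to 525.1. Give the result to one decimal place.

Let F be the Fahrenheit reading. The kelvin reading is K = 5/9·F + 255.372.
Require F + K = 525.1: (14/9)·F + 255.372 = 525.1.
F = (525.1 - 255.372) / (14/9) = 173.4.

173.4°F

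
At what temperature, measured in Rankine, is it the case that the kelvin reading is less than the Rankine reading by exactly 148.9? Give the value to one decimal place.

335.0°R

Let R be the Rankine reading. The kelvin reading is K = 5/9·R.
Require K - R = -148.9: (-4/9)·R = -148.9.
R = (-148.9) / (-4/9) = 335.0.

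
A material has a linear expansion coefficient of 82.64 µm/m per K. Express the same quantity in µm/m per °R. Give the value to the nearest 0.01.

The quantity depends on a temperature interval, so only the ratio of degree sizes applies; the offset between the scales is irrelevant.
A change of 1°R is a change of 5/9 K, so per °R the value is 82.64 × 5/9 = 45.91.

45.91 µm/m per °R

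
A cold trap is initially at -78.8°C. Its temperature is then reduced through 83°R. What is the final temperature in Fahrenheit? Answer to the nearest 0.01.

-192.84°F

The 83°R change is an interval, so only the factor 5/9 applies: -83 × 5/9 = -46.1111°C.
Final Celsius temperature: -78.8000 - 46.1111 = -124.9111°C.
In Fahrenheit: -124.9111 × 1.8 + 32 = -192.84°F.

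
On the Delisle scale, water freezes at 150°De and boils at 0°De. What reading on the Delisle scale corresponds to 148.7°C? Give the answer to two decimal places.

-73.05°De

Linearly onto the Delisle scale: 150 + (148.7000 / 100) × (0 - 150) = -73.05°De.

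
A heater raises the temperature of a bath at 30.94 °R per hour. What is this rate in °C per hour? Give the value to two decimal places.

The quantity depends on a temperature interval, so only the ratio of degree sizes applies; the offset between the scales is irrelevant.
A change of 1°R is a change of 5/9°C, so 30.94 × 5/9 = 17.19.

17.19 °C/hour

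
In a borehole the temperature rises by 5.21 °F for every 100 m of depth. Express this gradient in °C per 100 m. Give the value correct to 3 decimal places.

The quantity depends on a temperature interval, so only the ratio of degree sizes applies; the offset between the scales is irrelevant.
A change of 1°F is a change of 5/9°C, so 5.21 × 5/9 = 2.894.

2.894 °C/100 m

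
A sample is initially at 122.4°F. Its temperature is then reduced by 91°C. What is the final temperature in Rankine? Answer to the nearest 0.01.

Initial temperature in Celsius: (122.4 - 32) × 5/9 = 50.2222°C.
Final Celsius temperature: 50.2222 - 91.0000 = -40.7778°C.
In Rankine: -40.7778 × 1.8 + 491.67 = 418.27°R.

418.27°R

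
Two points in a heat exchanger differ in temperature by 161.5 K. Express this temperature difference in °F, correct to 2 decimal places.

290.70°F

Only the scale ratio 1.8 matters for a change in temperature.
161.5 × 1.8 = 290.70.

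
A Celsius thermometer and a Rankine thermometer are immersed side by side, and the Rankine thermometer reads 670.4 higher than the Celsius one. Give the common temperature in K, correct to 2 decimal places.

496.56 K

Let x be the Celsius reading; then the Rankine reading is 1.8·x + 491.67.
(1.8·x + 491.67) - x = 670.4  ⇒  (0.8)·x = 178.73  ⇒  x = 223.4125°C.
In kelvin: 223.4125 + 273.15 = 496.56 K.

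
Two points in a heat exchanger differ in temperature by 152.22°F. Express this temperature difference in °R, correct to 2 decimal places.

Fahrenheit and Rankine degrees are the same size, so the interval is unchanged: 152.22.

152.22°R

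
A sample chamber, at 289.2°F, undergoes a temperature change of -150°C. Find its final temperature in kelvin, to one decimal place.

Initial temperature in Celsius: (289.2 - 32) × 5/9 = 142.8889°C.
Final Celsius temperature: 142.8889 - 150.0000 = -7.1111°C.
In kelvin: -7.1111 + 273.15 = 266.0 K.

266.0 K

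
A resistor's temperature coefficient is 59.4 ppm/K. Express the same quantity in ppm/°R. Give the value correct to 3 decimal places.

The quantity depends on a temperature interval, so only the ratio of degree sizes applies; the offset between the scales is irrelevant.
A change of 1°R is a change of 5/9 K, so per °R the value is 59.4 × 5/9 = 33.000.

33.000 ppm/°R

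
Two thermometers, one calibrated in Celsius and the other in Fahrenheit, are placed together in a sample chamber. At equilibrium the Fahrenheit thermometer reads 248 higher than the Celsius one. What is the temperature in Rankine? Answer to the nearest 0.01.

977.67°R

Let x be the Celsius reading; then the Fahrenheit reading is 1.8·x + 32.
(1.8·x + 32) - x = 248  ⇒  (0.8)·x = 216  ⇒  x = 270.0000°C.
In Rankine: 270.0000 × 1.8 + 491.67 = 977.67°R.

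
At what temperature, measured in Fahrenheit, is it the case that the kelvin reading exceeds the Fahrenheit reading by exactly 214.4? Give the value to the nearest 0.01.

Let F be the Fahrenheit reading. The kelvin reading is K = 5/9·F + 255.372.
Require K - F = 214.4: (-4/9)·F + 255.372 = 214.4.
F = (214.4 - 255.372) / (-4/9) = 92.19.

92.19°F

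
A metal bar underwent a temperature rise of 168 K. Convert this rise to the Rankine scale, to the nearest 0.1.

302.4°R

For a temperature interval the offset drops out; only the factor 1.8 applies.
168 × 1.8 = 302.4.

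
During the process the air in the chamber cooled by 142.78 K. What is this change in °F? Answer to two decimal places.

Only the scale ratio 1.8 matters for a change in temperature.
142.78 × 1.8 = 257.00.

257.00°F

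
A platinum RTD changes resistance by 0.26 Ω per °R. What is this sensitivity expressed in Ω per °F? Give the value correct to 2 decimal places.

The quantity depends on a temperature interval, so only the ratio of degree sizes applies; the offset between the scales is irrelevant.
A change of 1°F is a change of 1°R, so per °F the value is 0.26 × 1 = 0.26.

0.26 Ω per °F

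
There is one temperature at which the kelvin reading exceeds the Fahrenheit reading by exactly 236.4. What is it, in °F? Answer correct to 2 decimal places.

Let F be the Fahrenheit reading. The kelvin reading is K = 5/9·F + 255.372.
Require K - F = 236.4: (-4/9)·F + 255.372 = 236.4.
F = (236.4 - 255.372) / (-4/9) = 42.69.

42.69°F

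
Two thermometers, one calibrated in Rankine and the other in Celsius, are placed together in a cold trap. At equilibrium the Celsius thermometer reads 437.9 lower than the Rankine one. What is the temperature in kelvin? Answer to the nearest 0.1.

205.9 K

Let x be the Rankine reading; then the Celsius reading is 5/9·x - 273.15.
(5/9·x - 273.15) - x = -437.9  ⇒  (-4/9)·x = -164.75  ⇒  x = 370.6875°R.
In Celsius: (370.6875 - 491.67) × 5/9 = -67.2125°C.
In kelvin: -67.2125 + 273.15 = 205.9 K.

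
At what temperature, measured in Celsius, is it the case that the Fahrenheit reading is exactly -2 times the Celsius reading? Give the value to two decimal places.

-8.42°C

Let C be the Celsius reading. The Fahrenheit reading is F = 1.8·C + 32.
Require F = -2·C: 1.8·C + 32 = -2·C.
(3.8)·C = -32  ⇒  C = -8.42.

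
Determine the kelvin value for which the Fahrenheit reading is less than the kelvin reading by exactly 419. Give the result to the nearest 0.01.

Let K be the kelvin reading. The Fahrenheit reading is F = 1.8·K - 459.67.
Require F - K = -419: (0.8)·K - 459.67 = -419.
K = (-419 + 459.67) / (0.8) = 50.84.

50.84 K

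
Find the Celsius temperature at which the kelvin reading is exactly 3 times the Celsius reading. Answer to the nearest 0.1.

136.6°C

Let C be the Celsius reading. The kelvin reading is K = 1·C + 273.15.
Require K = 3·C: 1·C + 273.15 = 3·C.
(-2)·C = -273.15  ⇒  C = 136.6.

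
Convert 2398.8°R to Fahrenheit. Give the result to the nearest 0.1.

In Celsius: (2398.8 - 491.67) × 5/9 = 1059.5167°C.
In Fahrenheit: 1059.5167 × 1.8 + 32 = 1939.1°F.

1939.1°F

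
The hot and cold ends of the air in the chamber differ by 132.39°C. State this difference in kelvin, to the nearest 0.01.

132.39 K

Celsius and kelvin degrees are the same size, so the interval is unchanged: 132.39.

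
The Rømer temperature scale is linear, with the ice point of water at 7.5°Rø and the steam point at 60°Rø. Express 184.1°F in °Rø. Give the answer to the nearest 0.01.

51.86°Rø

First in Celsius: (184.1 - 32) × 5/9 = 84.5000°C.
Linearly onto the Rømer scale: 7.5 + (84.5000 / 100) × (60 - 7.5) = 51.86°Rø.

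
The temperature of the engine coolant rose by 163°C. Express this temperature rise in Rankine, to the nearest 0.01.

293.40°R

Only the scale ratio 1.8 matters for a change in temperature.
163 × 1.8 = 293.40.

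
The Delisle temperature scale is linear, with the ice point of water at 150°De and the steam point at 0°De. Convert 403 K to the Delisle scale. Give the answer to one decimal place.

-44.8°De

First in Celsius: 403 - 273.15 = 129.8500°C.
Linearly onto the Delisle scale: 150 + (129.8500 / 100) × (0 - 150) = -44.8°De.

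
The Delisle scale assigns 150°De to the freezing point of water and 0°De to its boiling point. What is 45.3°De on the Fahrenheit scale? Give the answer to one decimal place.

157.6°F

Linear interpolation between the fixed points: C = (45.3 - 150) × 100 / (0 - 150) = 69.8000°C.
Then 69.8000 × 1.8 + 32 = 157.6°F.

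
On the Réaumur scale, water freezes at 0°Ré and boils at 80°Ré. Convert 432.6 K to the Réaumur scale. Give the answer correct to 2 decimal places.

First in Celsius: 432.6 - 273.15 = 159.4500°C.
Linearly onto the Réaumur scale: 0 + (159.4500 / 100) × (80 - 0) = 127.56°Ré.

127.56°Ré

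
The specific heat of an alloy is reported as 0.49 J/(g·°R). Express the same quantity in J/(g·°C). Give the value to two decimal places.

0.88 J/(g·°C)

Since only a temperature interval is involved, the additive offset between the scales drops out.
A change of 1°C is a change of 1.8°R, so per °C the value is 0.49 × 1.8 = 0.88.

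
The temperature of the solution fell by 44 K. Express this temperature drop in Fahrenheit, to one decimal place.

An interval of 1 K corresponds to 1.8°F.
44 × 1.8 = 79.2.

79.2°F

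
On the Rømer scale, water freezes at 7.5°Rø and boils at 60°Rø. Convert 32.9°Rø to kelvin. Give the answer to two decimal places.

321.53 K

Linear interpolation between the fixed points: C = (32.9 - 7.5) × 100 / (60 - 7.5) = 48.3810°C.
Then 48.3810 + 273.15 = 321.53 K.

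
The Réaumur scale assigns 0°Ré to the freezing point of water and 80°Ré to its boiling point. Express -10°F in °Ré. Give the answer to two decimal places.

-18.67°Ré

First in Celsius: (-10 - 32) × 5/9 = -23.3333°C.
Linearly onto the Réaumur scale: 0 + (-23.3333 / 100) × (80 - 0) = -18.67°Ré.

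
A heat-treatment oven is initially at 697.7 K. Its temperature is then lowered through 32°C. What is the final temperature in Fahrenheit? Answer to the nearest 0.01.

738.59°F

Initial temperature in Celsius: 697.7 - 273.15 = 424.5500°C.
Final Celsius temperature: 424.5500 - 32.0000 = 392.5500°C.
In Fahrenheit: 392.5500 × 1.8 + 32 = 738.59°F.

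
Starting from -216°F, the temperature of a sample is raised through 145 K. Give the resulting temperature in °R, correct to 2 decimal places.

504.67°R

Initial temperature in Celsius: (-216 - 32) × 5/9 = -137.7778°C.
The 145 K change is an interval; Kelvin and Celsius degrees are the same size, so ΔC = +145°C.
Final Celsius temperature: -137.7778 + 145.0000 = 7.2222°C.
In Rankine: 7.2222 × 1.8 + 491.67 = 504.67°R.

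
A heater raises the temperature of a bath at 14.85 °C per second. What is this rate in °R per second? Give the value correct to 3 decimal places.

26.730 °R/second

Since only a temperature interval is involved, the additive offset between the scales drops out.
A change of 1°C is a change of 1.8°R, so 14.85 × 1.8 = 26.730.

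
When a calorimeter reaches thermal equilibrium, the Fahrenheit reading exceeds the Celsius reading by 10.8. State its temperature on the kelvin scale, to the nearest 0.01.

246.65 K

Let x be the Fahrenheit reading; then the Celsius reading is 5/9·x - 17.7778.
(5/9·x - 17.7778) - x = -10.8  ⇒  (-4/9)·x = 6.97778  ⇒  x = -15.7000°F.
In Celsius: (-15.7 - 32) × 5/9 = -26.5000°C.
In kelvin: -26.5000 + 273.15 = 246.65 K.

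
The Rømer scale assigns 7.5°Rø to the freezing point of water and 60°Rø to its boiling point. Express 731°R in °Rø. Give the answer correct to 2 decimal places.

First in Celsius: (731 - 491.67) × 5/9 = 132.9611°C.
Linearly onto the Rømer scale: 7.5 + (132.9611 / 100) × (60 - 7.5) = 77.30°Rø.

77.30°Rø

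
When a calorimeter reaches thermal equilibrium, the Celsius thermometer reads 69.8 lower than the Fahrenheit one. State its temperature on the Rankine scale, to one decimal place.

Let x be the Fahrenheit reading; then the Celsius reading is 5/9·x - 17.7778.
(5/9·x - 17.7778) - x = -69.8  ⇒  (-4/9)·x = -52.0222  ⇒  x = 117.0500°F.
In Celsius: (117.05 - 32) × 5/9 = 47.2500°C.
In Rankine: 47.2500 × 1.8 + 491.67 = 576.7°R.

576.7°R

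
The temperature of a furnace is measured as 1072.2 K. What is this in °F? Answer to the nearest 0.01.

In Celsius: 1072.2 - 273.15 = 799.0500°C.
In Fahrenheit: 799.0500 × 1.8 + 32 = 1470.29°F.

1470.29°F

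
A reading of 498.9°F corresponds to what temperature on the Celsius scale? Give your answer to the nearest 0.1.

259.4°C

In Celsius: (498.9 - 32) × 5/9 = 259.3889°C.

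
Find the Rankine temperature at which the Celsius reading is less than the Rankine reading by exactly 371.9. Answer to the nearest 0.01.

Let R be the Rankine reading. The Celsius reading is C = 5/9·R - 273.15.
Require C - R = -371.9: (-4/9)·R - 273.15 = -371.9.
R = (-371.9 + 273.15) / (-4/9) = 222.19.

222.19°R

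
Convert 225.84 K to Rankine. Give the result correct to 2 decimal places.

In Celsius: 225.84 - 273.15 = -47.3100°C.
In Rankine: -47.3100 × 1.8 + 491.67 = 406.51°R.

406.51°R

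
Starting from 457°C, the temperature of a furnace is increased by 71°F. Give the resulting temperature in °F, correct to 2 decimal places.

The 71°F change is an interval, so only the factor 5/9 applies: +71 × 5/9 = +39.4444°C.
Final Celsius temperature: 457.0000 + 39.4444 = 496.4444°C.
In Fahrenheit: 496.4444 × 1.8 + 32 = 925.60°F.

925.60°F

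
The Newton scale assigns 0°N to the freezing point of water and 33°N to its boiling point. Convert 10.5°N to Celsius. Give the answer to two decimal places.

31.82°C

Linear interpolation between the fixed points: C = (10.5 - 0) × 100 / (33 - 0) = 31.8182°C.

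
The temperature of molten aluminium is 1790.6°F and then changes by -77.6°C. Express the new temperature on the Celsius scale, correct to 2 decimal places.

Initial temperature in Celsius: (1790.6 - 32) × 5/9 = 977.0000°C.
Final Celsius temperature: 977.0000 - 77.6000 = 899.4000°C.

899.40°C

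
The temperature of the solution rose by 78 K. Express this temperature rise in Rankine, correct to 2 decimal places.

140.40°R

Only the scale ratio 1.8 matters for a change in temperature.
78 × 1.8 = 140.40.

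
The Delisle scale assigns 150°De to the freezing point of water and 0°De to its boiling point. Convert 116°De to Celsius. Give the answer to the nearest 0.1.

Linear interpolation between the fixed points: C = (116 - 150) × 100 / (0 - 150) = 22.6667°C.

22.7°C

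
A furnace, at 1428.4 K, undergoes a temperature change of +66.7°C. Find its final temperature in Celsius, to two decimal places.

Initial temperature in Celsius: 1428.4 - 273.15 = 1155.2500°C.
Final Celsius temperature: 1155.2500 + 66.7000 = 1221.9500°C.

1221.95°C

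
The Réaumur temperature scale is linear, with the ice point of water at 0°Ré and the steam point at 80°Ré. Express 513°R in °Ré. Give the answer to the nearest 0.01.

First in Celsius: (513 - 491.67) × 5/9 = 11.8500°C.
Linearly onto the Réaumur scale: 0 + (11.8500 / 100) × (80 - 0) = 9.48°Ré.

9.48°Ré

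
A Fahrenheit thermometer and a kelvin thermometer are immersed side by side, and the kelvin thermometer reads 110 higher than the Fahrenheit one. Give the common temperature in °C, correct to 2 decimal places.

Let x be the Fahrenheit reading; then the kelvin reading is 5/9·x + 255.372.
(5/9·x + 255.372) - x = 110  ⇒  (-4/9)·x = -145.372  ⇒  x = 327.0875°F.
In Celsius: (327.0875 - 32) × 5/9 = 163.94°C.

163.94°C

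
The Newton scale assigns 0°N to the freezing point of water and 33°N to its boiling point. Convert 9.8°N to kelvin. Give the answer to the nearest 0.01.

302.85 K

Linear interpolation between the fixed points: C = (9.8 - 0) × 100 / (33 - 0) = 29.6970°C.
Then 29.6970 + 273.15 = 302.85 K.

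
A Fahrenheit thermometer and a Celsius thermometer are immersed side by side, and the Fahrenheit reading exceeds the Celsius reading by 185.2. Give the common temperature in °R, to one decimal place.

Let x be the Fahrenheit reading; then the Celsius reading is 5/9·x - 17.7778.
(5/9·x - 17.7778) - x = -185.2  ⇒  (-4/9)·x = -167.422  ⇒  x = 376.7000°F.
In Celsius: (376.7 - 32) × 5/9 = 191.5000°C.
In Rankine: 191.5000 × 1.8 + 491.67 = 836.4°R.

836.4°R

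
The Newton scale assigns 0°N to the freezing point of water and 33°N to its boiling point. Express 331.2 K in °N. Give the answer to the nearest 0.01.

19.16°N

First in Celsius: 331.2 - 273.15 = 58.0500°C.
Linearly onto the Newton scale: 0 + (58.0500 / 100) × (33 - 0) = 19.16°N.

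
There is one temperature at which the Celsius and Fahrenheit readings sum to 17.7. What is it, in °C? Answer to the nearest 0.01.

Let C be the Celsius reading. The Fahrenheit reading is F = 1.8·C + 32.
Require C + F = 17.7: (2.8)·C + 32 = 17.7.
C = (17.7 - 32) / (2.8) = -5.11.

-5.11°C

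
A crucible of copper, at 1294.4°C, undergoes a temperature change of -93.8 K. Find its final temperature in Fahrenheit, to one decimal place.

2193.1°F

The 93.8 K change is an interval; Kelvin and Celsius degrees are the same size, so ΔC = -93.8°C.
Final Celsius temperature: 1294.4000 - 93.8000 = 1200.6000°C.
In Fahrenheit: 1200.6000 × 1.8 + 32 = 2193.1°F.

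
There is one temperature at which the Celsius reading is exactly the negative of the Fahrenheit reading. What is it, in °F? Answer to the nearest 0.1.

Let F be the Fahrenheit reading. The Celsius reading is C = 5/9·F - 17.7778.
Require C = -1·F: 5/9·F - 17.7778 = -1·F.
(14/9)·F = 17.7778  ⇒  F = 11.4.

11.4°F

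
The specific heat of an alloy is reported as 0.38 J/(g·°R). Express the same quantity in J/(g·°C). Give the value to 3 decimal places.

0.684 J/(g·°C)

The quantity depends on a temperature interval, so only the ratio of degree sizes applies; the offset between the scales is irrelevant.
A change of 1°C is a change of 1.8°R, so per °C the value is 0.38 × 1.8 = 0.684.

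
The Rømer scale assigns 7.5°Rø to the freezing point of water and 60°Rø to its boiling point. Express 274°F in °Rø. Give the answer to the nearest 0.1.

First in Celsius: (274 - 32) × 5/9 = 134.4444°C.
Linearly onto the Rømer scale: 7.5 + (134.4444 / 100) × (60 - 7.5) = 78.1°Rø.

78.1°Rø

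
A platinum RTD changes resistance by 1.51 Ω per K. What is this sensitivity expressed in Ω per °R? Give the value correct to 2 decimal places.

Since only a temperature interval is involved, the additive offset between the scales drops out.
A change of 1°R is a change of 5/9 K, so per °R the value is 1.51 × 5/9 = 0.84.

0.84 Ω per °R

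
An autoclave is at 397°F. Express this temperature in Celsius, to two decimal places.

In Celsius: (397 - 32) × 5/9 = 202.7778°C.

202.78°C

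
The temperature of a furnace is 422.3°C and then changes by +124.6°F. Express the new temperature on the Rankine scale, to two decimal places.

1376.41°R

The 124.6°F change is an interval, so only the factor 5/9 applies: +124.6 × 5/9 = +69.2222°C.
Final Celsius temperature: 422.3000 + 69.2222 = 491.5222°C.
In Rankine: 491.5222 × 1.8 + 491.67 = 1376.41°R.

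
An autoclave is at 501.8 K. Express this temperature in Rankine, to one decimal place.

903.2°R

In Celsius: 501.8 - 273.15 = 228.6500°C.
In Rankine: 228.6500 × 1.8 + 491.67 = 903.2°R.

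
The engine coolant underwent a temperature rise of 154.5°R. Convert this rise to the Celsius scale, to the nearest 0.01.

Only the scale ratio 5/9 matters for a change in temperature.
154.5 × 5/9 = 85.83.

85.83°C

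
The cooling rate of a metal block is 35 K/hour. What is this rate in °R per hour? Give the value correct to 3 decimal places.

The quantity depends on a temperature interval, so only the ratio of degree sizes applies; the offset between the scales is irrelevant.
A change of 1 K is a change of 1.8°R, so 35 × 1.8 = 63.000.

63.000 °R/hour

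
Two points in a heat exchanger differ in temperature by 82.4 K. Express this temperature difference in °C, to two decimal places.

Kelvin and Celsius degrees are the same size, so the interval is unchanged: 82.40.

82.40°C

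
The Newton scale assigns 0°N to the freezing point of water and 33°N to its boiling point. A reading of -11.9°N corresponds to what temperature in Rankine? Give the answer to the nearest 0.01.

426.76°R

Linear interpolation between the fixed points: C = (-11.9 - 0) × 100 / (33 - 0) = -36.0606°C.
Then -36.0606 × 1.8 + 491.67 = 426.76°R.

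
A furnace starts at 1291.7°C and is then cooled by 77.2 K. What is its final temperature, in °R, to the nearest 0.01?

The 77.2 K change is an interval; Kelvin and Celsius degrees are the same size, so ΔC = -77.2°C.
Final Celsius temperature: 1291.7000 - 77.2000 = 1214.5000°C.
In Rankine: 1214.5000 × 1.8 + 491.67 = 2677.77°R.

2677.77°R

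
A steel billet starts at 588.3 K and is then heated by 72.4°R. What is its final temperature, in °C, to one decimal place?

Initial temperature in Celsius: 588.3 - 273.15 = 315.1500°C.
The 72.4°R change is an interval, so only the factor 5/9 applies: +72.4 × 5/9 = +40.2222°C.
Final Celsius temperature: 315.1500 + 40.2222 = 355.3722°C.

355.4°C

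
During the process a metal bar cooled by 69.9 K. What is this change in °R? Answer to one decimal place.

Only the scale ratio 1.8 matters for a change in temperature.
69.9 × 1.8 = 125.8.

125.8°R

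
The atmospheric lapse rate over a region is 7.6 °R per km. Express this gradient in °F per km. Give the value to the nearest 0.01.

Since only a temperature interval is involved, the additive offset between the scales drops out.
A change of 1°R is a change of 1°F, so 7.6 × 1 = 7.60.

7.60 °F/km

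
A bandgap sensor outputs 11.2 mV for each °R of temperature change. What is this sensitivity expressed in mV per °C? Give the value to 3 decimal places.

The quantity depends on a temperature interval, so only the ratio of degree sizes applies; the offset between the scales is irrelevant.
A change of 1°C is a change of 1.8°R, so per °C the value is 11.2 × 1.8 = 20.160.

20.160 mV per °C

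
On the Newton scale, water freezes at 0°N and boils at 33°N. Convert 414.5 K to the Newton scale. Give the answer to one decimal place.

46.6°N

First in Celsius: 414.5 - 273.15 = 141.3500°C.
Linearly onto the Newton scale: 0 + (141.3500 / 100) × (33 - 0) = 46.6°N.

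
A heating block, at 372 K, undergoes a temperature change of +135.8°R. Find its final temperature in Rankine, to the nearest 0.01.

Initial temperature in Celsius: 372 - 273.15 = 98.8500°C.
The 135.8°R change is an interval, so only the factor 5/9 applies: +135.8 × 5/9 = +75.4444°C.
Final Celsius temperature: 98.8500 + 75.4444 = 174.2944°C.
In Rankine: 174.2944 × 1.8 + 491.67 = 805.40°R.

805.40°R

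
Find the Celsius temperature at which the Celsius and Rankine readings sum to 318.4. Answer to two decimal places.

Let C be the Celsius reading. The Rankine reading is R = 1.8·C + 491.67.
Require C + R = 318.4: (2.8)·C + 491.67 = 318.4.
C = (318.4 - 491.67) / (2.8) = -61.88.

-61.88°C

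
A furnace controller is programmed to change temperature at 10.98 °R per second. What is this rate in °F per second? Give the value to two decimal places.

10.98 °F/second

Since only a temperature interval is involved, the additive offset between the scales drops out.
A change of 1°R is a change of 1°F, so 10.98 × 1 = 10.98.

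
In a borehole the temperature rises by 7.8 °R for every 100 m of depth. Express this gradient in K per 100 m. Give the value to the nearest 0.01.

The quantity depends on a temperature interval, so only the ratio of degree sizes applies; the offset between the scales is irrelevant.
A change of 1°R is a change of 5/9 K, so 7.8 × 5/9 = 4.33.

4.33 K/100 m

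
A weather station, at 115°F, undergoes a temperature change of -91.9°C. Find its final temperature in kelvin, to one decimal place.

227.4 K

Initial temperature in Celsius: (115 - 32) × 5/9 = 46.1111°C.
Final Celsius temperature: 46.1111 - 91.9000 = -45.7889°C.
In kelvin: -45.7889 + 273.15 = 227.4 K.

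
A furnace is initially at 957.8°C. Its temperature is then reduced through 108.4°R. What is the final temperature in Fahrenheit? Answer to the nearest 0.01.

1647.64°F

The 108.4°R change is an interval, so only the factor 5/9 applies: -108.4 × 5/9 = -60.2222°C.
Final Celsius temperature: 957.8000 - 60.2222 = 897.5778°C.
In Fahrenheit: 897.5778 × 1.8 + 32 = 1647.64°F.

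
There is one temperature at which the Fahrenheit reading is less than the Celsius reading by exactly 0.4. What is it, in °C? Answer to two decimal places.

-40.50°C

Let C be the Celsius reading. The Fahrenheit reading is F = 1.8·C + 32.
Require F - C = -0.4: (0.8)·C + 32 = -0.4.
C = (-0.4 - 32) / (0.8) = -40.50.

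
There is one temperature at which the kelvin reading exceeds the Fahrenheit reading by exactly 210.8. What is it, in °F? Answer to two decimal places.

Let F be the Fahrenheit reading. The kelvin reading is K = 5/9·F + 255.372.
Require K - F = 210.8: (-4/9)·F + 255.372 = 210.8.
F = (210.8 - 255.372) / (-4/9) = 100.29.

100.29°F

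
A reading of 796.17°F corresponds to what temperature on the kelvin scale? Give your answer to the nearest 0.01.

In Celsius: (796.17 - 32) × 5/9 = 424.5389°C.
In kelvin: 424.5389 + 273.15 = 697.69 K.

697.69 K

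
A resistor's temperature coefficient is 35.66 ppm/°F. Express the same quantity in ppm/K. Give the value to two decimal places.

Since only a temperature interval is involved, the additive offset between the scales drops out.
A change of 1 K is a change of 1.8°F, so per K the value is 35.66 × 1.8 = 64.19.

64.19 ppm/K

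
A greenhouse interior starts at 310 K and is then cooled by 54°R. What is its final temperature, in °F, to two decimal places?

Initial temperature in Celsius: 310 - 273.15 = 36.8500°C.
The 54°R change is an interval, so only the factor 5/9 applies: -54 × 5/9 = -30.0000°C.
Final Celsius temperature: 36.8500 - 30.0000 = 6.8500°C.
In Fahrenheit: 6.8500 × 1.8 + 32 = 44.33°F.

44.33°F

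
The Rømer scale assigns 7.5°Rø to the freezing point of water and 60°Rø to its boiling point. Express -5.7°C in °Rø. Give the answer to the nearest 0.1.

Linearly onto the Rømer scale: 7.5 + (-5.7000 / 100) × (60 - 7.5) = 4.5°Rø.

4.5°Rø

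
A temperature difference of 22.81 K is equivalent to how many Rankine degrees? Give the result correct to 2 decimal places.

Only the scale ratio 1.8 matters for a change in temperature.
22.81 × 1.8 = 41.06.

41.06°R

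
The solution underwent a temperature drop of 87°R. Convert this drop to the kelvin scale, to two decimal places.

For a temperature interval the offset drops out; only the factor 5/9 applies.
87 × 5/9 = 48.33.

48.33 K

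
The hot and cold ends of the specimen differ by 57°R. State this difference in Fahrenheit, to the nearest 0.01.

Rankine and Fahrenheit degrees are the same size, so the interval is unchanged: 57.00.

57.00°F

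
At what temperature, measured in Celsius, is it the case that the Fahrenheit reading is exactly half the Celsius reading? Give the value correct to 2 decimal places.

-24.62°C

Let C be the Celsius reading. The Fahrenheit reading is F = 1.8·C + 32.
Require F = 0.5·C: 1.8·C + 32 = 0.5·C.
(1.3)·C = -32  ⇒  C = -24.62.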